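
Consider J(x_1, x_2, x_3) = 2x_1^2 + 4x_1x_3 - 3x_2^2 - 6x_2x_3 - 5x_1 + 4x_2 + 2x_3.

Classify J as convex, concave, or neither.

J is quadratic, so its Hessian is the constant matrix H = [[4, 0, 4], [0, -6, -6], [4, -6, 0]].
Leading principal minors: 4, -24, -48.
Neither pattern holds ⇒ H is indefinite ⇒ neither convex nor concave.

neither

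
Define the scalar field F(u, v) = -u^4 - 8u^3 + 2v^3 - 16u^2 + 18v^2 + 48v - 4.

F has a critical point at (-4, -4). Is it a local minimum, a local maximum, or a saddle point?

local maximum

The mixed partial ∂²F/∂u∂v is 0, so the Hessian at any point is diag(F_uu, F_vv) = diag(-4(3u^2 + 12u + 8), 12(v + 3)).
At (-4, -4): H = diag(-32, -12).
Both eigenvalues are negative, so H is negative definite: a local maximum.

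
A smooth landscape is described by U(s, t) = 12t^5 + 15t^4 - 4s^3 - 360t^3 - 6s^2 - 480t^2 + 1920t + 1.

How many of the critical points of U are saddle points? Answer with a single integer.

U separates as a function of s plus a function of t, so ∇U=0 decouples.
∂U/∂s = -12s(s + 1) = 0 at s ∈ {-1, 0}; ∂U/∂t = 60(t - 4)(t - 1)(t + 2)(t + 4) = 0 at t ∈ {-4, -2, 1, 4}.
The Hessian is diagonal: diag(U_ss, U_tt). Second derivatives: U_ss(-1)=12, U_ss(0)=-12; U_tt(-4)=-4800, U_tt(-2)=2160, U_tt(1)=-2700, U_tt(4)=8640.
Saddle points occur where the two diagonal entries have opposite signs: (-1, -4), (-1, 1), (0, -2), (0, 4). Count: 4.

4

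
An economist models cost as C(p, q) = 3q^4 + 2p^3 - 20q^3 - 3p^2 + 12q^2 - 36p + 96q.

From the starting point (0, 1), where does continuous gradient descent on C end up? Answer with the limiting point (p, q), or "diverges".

C is separable, so gradient descent decouples: p follows -∂C/∂p, q follows -∂C/∂q.
∂C/∂p = 6(p - 3)(p + 2); at p=0 this is -36, so p increases.
∂C/∂q = 12(q - 4)(q - 2)(q + 1); at q=1 this is 72, so q decreases.
p converges to its nearest critical value 3 (a local min of the p-part); q converges to -1. The iterate converges to (3, -1).

(3, -1)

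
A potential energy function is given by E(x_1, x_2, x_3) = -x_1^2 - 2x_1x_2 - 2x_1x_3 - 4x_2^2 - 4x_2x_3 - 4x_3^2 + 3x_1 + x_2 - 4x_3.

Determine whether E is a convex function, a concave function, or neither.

E is quadratic, so its Hessian is the constant matrix H = [[-2, -2, -2], [-2, -8, -4], [-2, -4, -8]].
Leading principal minors: -2, 12, -64.
Signs alternate −, +, − ⇒ H ≺ 0 ⇒ concave.

concave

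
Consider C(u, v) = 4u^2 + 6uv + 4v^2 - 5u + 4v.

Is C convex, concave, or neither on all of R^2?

C is quadratic, so its Hessian is the constant matrix H = [[8, 6], [6, 8]].
det(H) = 28, tr(H) = 16.
det(H) > 0 and tr(H) > 0, so H is positive definite everywhere: convex.

convex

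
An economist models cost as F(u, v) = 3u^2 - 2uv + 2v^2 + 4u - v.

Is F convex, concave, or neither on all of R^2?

convex

F is quadratic, so its Hessian is the constant matrix H = [[6, -2], [-2, 4]].
det(H) = 20, tr(H) = 10.
det(H) > 0 and tr(H) > 0, so H is positive definite everywhere: convex.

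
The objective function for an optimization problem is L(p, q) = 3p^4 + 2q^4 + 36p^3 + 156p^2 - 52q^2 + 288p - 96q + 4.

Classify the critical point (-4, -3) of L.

local minimum

The mixed partial ∂²L/∂p∂q is 0, so the Hessian at any point is diag(L_pp, L_qq) = diag(12(3p^2 + 18p + 26), 8(3q^2 - 13)).
At (-4, -3): H = diag(24, 112).
Both eigenvalues are positive, so H is positive definite: a local minimum.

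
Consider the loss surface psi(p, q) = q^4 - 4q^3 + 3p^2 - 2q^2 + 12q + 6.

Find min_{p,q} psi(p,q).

-3

psi(p,q) separates as A(p) + B(q) + 6, so its minimum is min A + min B + 6.
A'(p) = 6p vanishes at p ∈ {0}; B'(q) = 4(q - 3)(q - 1)(q + 1) vanishes at q ∈ {-1, 1, 3}.
Local minima of A (where A''>0): A(0)=0. Local minima of B: B(-1)=-9, B(3)=-9.
So the global minimum of psi is A(0) + B(-1) + 6 = 0 − 9 + 6 = -3, attained at (0, -1).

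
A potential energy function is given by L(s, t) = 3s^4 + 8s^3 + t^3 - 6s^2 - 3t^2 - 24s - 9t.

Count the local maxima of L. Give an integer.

L separates as a function of s plus a function of t, so ∇L=0 decouples.
∂L/∂s = 12(s - 1)(s + 1)(s + 2) = 0 at s ∈ {-2, -1, 1}; ∂L/∂t = 3(t - 3)(t + 1) = 0 at t ∈ {-1, 3}.
The Hessian is diagonal: diag(L_ss, L_tt). Second derivatives: L_ss(-2)=36, L_ss(-1)=-24, L_ss(1)=72; L_tt(-1)=-12, L_tt(3)=12.
Local maxima occur where both diagonal entries negative: (-1, -1). Count: 1.

1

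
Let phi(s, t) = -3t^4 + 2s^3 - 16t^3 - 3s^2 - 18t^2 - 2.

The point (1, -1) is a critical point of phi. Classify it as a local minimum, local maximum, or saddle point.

The mixed partial ∂²phi/∂s∂t is 0, so the Hessian at any point is diag(phi_ss, phi_tt) = diag(6(2s - 1), -12(3t^2 + 8t + 3)).
At (1, -1): H = diag(6, 24).
Both eigenvalues are positive, so H is positive definite: a local minimum.

local minimum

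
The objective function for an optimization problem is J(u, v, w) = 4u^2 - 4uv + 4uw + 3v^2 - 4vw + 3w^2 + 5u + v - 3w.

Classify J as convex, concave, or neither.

J is quadratic, so its Hessian is the constant matrix H = [[8, -4, 4], [-4, 6, -4], [4, -4, 6]].
Leading principal minors: 8, 32, 96.
All positive ⇒ H ≻ 0 ⇒ convex.

convex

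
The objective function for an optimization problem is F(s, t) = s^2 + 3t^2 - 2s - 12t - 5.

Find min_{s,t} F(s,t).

-18

F(s,t) separates as P(s) + Q(t) − 5, so its minimum is min P + min Q − 5.
P'(s) = 2s - 2 vanishes at s ∈ {1}; Q'(t) = 6(t - 2) vanishes at t ∈ {2}.
Local minima of P (where P''>0): P(1)=-1. Local minima of Q: Q(2)=-12.
So the global minimum of F is P(1) + Q(2) − 5 = -1 − 12 − 5 = -18, attained at (1, 2).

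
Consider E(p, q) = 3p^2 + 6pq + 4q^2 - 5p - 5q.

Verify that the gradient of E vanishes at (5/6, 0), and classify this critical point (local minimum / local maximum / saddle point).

local minimum

∇E = (6p + 6q - 5, 6p + 8q - 5); substituting (5/6, 0) gives ∇E = (0, 0), so (5/6, 0) is indeed a critical point.
The Hessian of E is constant: H = [[6, 6], [6, 8]].
det(H) = 6·8 − 6² = 12.
det(H) > 0 and tr(H) = 14 > 0, so H is positive definite and the point is a local minimum.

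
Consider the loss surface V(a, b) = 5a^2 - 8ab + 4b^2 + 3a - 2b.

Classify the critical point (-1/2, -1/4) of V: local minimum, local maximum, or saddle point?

local minimum

The Hessian of V is constant: H = [[10, -8], [-8, 8]].
det(H) = 10·8 − (-8)² = 16.
det(H) > 0 and tr(H) = 18 > 0, so H is positive definite and the point is a local minimum.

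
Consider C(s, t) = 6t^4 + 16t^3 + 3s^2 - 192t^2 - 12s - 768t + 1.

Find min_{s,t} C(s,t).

C(s,t) separates as P(s) + Q(t) + 1, so its minimum is min P + min Q + 1.
P'(s) = 6s - 12 vanishes at s ∈ {2}; Q'(t) = 24(t - 4)(t + 2)(t + 4) vanishes at t ∈ {-4, -2, 4}.
Local minima of P (where P''>0): P(2)=-12. Local minima of Q: Q(-4)=512, Q(4)=-3584.
So the global minimum of C is P(2) + Q(4) + 1 = -12 − 3584 + 1 = -3595, attained at (2, 4).

-3595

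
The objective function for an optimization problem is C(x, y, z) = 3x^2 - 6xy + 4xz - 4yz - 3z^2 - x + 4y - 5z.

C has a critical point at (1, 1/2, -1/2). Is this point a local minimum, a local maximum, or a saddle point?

The Hessian is constant: H = [[6, -6, 4], [-6, 0, -4], [4, -4, -6]].
Leading principal minors: Δ₁ = 6, Δ₂ = -36, Δ₃ = 312.
The minors fit neither the all-positive nor the alternating-sign pattern, so H is indefinite: a saddle point.

saddle point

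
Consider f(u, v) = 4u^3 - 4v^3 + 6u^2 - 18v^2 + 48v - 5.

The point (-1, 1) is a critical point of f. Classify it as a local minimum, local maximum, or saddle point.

The mixed partial ∂²f/∂u∂v is 0, so the Hessian at any point is diag(f_uu, f_vv) = diag(12(2u + 1), -12(2v + 3)).
At (-1, 1): H = diag(-12, -60).
Both eigenvalues are negative, so H is negative definite: a local maximum.

local maximum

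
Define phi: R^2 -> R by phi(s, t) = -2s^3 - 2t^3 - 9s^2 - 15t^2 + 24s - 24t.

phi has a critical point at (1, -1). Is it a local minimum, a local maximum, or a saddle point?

local maximum

The mixed partial ∂²phi/∂s∂t is 0, so the Hessian at any point is diag(phi_ss, phi_tt) = diag(-6(2s + 3), -6(2t + 5)).
At (1, -1): H = diag(-30, -18).
Both eigenvalues are negative, so H is negative definite: a local maximum.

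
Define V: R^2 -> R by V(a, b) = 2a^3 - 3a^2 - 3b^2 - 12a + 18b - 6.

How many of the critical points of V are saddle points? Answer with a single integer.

1

V separates as a function of a plus a function of b, so ∇V=0 decouples.
∂V/∂a = 6(a - 2)(a + 1) = 0 at a ∈ {-1, 2}; ∂V/∂b = -6(b - 3) = 0 at b ∈ {3}.
The Hessian is diagonal: diag(V_aa, V_bb). Second derivatives: V_aa(-1)=-18, V_aa(2)=18; V_bb(3)=-6.
Saddle points occur where the two diagonal entries have opposite signs: (2, 3). Count: 1.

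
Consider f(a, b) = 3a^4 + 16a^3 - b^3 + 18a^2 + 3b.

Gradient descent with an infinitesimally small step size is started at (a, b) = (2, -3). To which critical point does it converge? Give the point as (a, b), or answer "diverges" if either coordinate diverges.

(0, -1)

f is separable, so gradient descent decouples: a follows -∂f/∂a, b follows -∂f/∂b.
∂f/∂a = 12a(a + 1)(a + 3); at a=2 this is 360, so a decreases.
∂f/∂b = -3(b - 1)(b + 1); at b=-3 this is -24, so b increases.
a converges to its nearest critical value 0 (a local min of the a-part); b converges to -1. The iterate converges to (0, -1).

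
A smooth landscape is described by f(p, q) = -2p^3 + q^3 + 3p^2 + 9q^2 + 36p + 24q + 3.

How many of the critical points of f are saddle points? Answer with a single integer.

f separates as a function of p plus a function of q, so ∇f=0 decouples.
∂f/∂p = -6(p - 3)(p + 2) = 0 at p ∈ {-2, 3}; ∂f/∂q = 3(q + 2)(q + 4) = 0 at q ∈ {-4, -2}.
The Hessian is diagonal: diag(f_pp, f_qq). Second derivatives: f_pp(-2)=30, f_pp(3)=-30; f_qq(-4)=-6, f_qq(-2)=6.
Saddle points occur where the two diagonal entries have opposite signs: (-2, -4), (3, -2). Count: 2.

2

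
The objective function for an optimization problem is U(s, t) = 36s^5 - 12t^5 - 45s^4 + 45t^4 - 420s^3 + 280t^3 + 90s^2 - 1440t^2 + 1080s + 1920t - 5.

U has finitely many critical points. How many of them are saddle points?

8

U separates as a function of s plus a function of t, so ∇U=0 decouples.
∂U/∂s = 180(s - 3)(s - 1)(s + 1)(s + 2) = 0 at s ∈ {-2, -1, 1, 3}; ∂U/∂t = -60(t - 4)(t - 2)(t - 1)(t + 4) = 0 at t ∈ {-4, 1, 2, 4}.
The Hessian is diagonal: diag(U_ss, U_tt). Second derivatives: U_ss(-2)=-2700, U_ss(-1)=1440, U_ss(1)=-2160, U_ss(3)=7200; U_tt(-4)=14400, U_tt(1)=-900, U_tt(2)=720, U_tt(4)=-2880.
Saddle points occur where the two diagonal entries have opposite signs: (-2, -4), (-2, 2), (-1, 1), (-1, 4), (1, -4), (1, 2), (3, 1), (3, 4). Count: 8.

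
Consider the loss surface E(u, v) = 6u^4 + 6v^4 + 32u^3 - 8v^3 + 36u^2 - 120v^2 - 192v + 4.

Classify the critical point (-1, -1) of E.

The mixed partial ∂²E/∂u∂v is 0, so the Hessian at any point is diag(E_uu, E_vv) = diag(24(3u^2 + 8u + 3), 24(3v^2 - 2v - 10)).
At (-1, -1): H = diag(-48, -120).
Both eigenvalues are negative, so H is negative definite: a local maximum.

local maximum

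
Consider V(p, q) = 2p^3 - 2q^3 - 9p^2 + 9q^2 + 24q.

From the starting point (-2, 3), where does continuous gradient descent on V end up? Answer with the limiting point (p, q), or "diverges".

V is separable, so gradient descent decouples: p follows -∂V/∂p, q follows -∂V/∂q.
∂V/∂p = 6p(p - 3); at p=-2 this is 60, so p decreases.
∂V/∂q = -6(q - 4)(q + 1); at q=3 this is 24, so q decreases.
The p-coordinate has no critical point in that direction and runs off to infinity.

diverges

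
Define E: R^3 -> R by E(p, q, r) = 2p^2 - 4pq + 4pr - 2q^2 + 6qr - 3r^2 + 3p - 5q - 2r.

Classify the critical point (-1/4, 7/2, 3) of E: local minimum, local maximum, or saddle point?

The Hessian is constant: H = [[4, -4, 4], [-4, -4, 6], [4, 6, -6]].
Leading principal minors: Δ₁ = 4, Δ₂ = -32, Δ₃ = -80.
The minors fit neither the all-positive nor the alternating-sign pattern, so H is indefinite: a saddle point.

saddle point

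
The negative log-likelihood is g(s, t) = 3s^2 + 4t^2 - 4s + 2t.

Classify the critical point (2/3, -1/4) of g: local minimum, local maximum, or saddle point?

local minimum

The Hessian of g is constant: H = [[6, 0], [0, 8]].
det(H) = 6·8 − 0² = 48.
det(H) > 0 and tr(H) = 14 > 0, so H is positive definite and the point is a local minimum.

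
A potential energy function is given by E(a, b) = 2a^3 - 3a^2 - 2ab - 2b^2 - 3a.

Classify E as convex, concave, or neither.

neither

The term 2a^3 is cubic, so the Hessian is not constant.
∂²E/∂a² = 12a - 6, which takes both signs as a varies (negative for sufficiently negative a). A diagonal entry of the Hessian changing sign means the Hessian is neither positive- nor negative-semidefinite on all of R^2.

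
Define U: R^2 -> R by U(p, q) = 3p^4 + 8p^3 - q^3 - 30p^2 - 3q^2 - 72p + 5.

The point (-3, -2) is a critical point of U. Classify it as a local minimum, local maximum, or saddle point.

local minimum

The mixed partial ∂²U/∂p∂q is 0, so the Hessian at any point is diag(U_pp, U_qq) = diag(12(3p^2 + 4p - 5), -6(q + 1)).
At (-3, -2): H = diag(120, 6).
Both eigenvalues are positive, so H is positive definite: a local minimum.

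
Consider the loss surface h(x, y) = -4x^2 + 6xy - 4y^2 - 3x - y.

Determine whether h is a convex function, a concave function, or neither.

concave

h is quadratic, so its Hessian is the constant matrix H = [[-8, 6], [6, -8]].
det(H) = 28, tr(H) = -16.
det(H) > 0 and tr(H) < 0, so H is negative definite everywhere: concave.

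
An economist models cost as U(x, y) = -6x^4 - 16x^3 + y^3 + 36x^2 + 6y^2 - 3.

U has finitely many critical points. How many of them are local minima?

1

U separates as a function of x plus a function of y, so ∇U=0 decouples.
∂U/∂x = -24x(x - 1)(x + 3) = 0 at x ∈ {-3, 0, 1}; ∂U/∂y = 3y(y + 4) = 0 at y ∈ {-4, 0}.
The Hessian is diagonal: diag(U_xx, U_yy). Second derivatives: U_xx(-3)=-288, U_xx(0)=72, U_xx(1)=-96; U_yy(-4)=-12, U_yy(0)=12.
Local minima occur where both diagonal entries positive: (0, 0). Count: 1.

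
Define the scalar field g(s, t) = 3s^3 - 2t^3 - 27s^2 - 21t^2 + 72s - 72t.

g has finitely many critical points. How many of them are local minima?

1

g separates as a function of s plus a function of t, so ∇g=0 decouples.
∂g/∂s = 9(s - 4)(s - 2) = 0 at s ∈ {2, 4}; ∂g/∂t = -6(t + 3)(t + 4) = 0 at t ∈ {-4, -3}.
The Hessian is diagonal: diag(g_ss, g_tt). Second derivatives: g_ss(2)=-18, g_ss(4)=18; g_tt(-4)=6, g_tt(-3)=-6.
Local minima occur where both diagonal entries positive: (4, -4). Count: 1.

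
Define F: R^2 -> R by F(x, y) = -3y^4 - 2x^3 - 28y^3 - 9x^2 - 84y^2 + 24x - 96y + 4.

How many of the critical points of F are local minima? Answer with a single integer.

F separates as a function of x plus a function of y, so ∇F=0 decouples.
∂F/∂x = -6(x - 1)(x + 4) = 0 at x ∈ {-4, 1}; ∂F/∂y = -12(y + 1)(y + 2)(y + 4) = 0 at y ∈ {-4, -2, -1}.
The Hessian is diagonal: diag(F_xx, F_yy). Second derivatives: F_xx(-4)=30, F_xx(1)=-30; F_yy(-4)=-72, F_yy(-2)=24, F_yy(-1)=-36.
Local minima occur where both diagonal entries positive: (-4, -2). Count: 1.

1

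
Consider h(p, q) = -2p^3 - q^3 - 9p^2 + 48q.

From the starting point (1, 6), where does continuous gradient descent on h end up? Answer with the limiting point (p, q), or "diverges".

h is separable, so gradient descent decouples: p follows -∂h/∂p, q follows -∂h/∂q.
∂h/∂p = -6p(p + 3); at p=1 this is -24, so p increases.
∂h/∂q = -3(q - 4)(q + 4); at q=6 this is -60, so q increases.
The p-coordinate has no critical point in that direction and runs off to infinity.

diverges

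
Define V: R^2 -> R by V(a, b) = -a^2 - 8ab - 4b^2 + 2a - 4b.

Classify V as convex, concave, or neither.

V is quadratic, so its Hessian is the constant matrix H = [[-2, -8], [-8, -8]].
det(H) = -48, tr(H) = -10.
det(H) < 0, so H is indefinite: neither convex nor concave.

neither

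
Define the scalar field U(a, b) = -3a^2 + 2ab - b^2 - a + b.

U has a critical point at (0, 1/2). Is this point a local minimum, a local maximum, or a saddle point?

The Hessian of U is constant: H = [[-6, 2], [2, -2]].
det(H) = (-6)·(-2) − 2² = 8.
det(H) > 0 and tr(H) = -8 < 0, so H is negative definite and the point is a local maximum.

local maximum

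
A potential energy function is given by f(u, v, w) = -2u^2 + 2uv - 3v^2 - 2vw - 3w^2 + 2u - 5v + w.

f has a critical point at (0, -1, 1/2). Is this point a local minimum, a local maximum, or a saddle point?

The Hessian is constant: H = [[-4, 2, 0], [2, -6, -2], [0, -2, -6]].
Leading principal minors: Δ₁ = -4, Δ₂ = 20, Δ₃ = -104.
The minors alternate sign starting negative (−, +, −), so H is negative definite: a local maximum.

local maximum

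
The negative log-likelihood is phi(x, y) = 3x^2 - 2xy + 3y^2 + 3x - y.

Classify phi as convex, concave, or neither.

convex

phi is quadratic, so its Hessian is the constant matrix H = [[6, -2], [-2, 6]].
det(H) = 32, tr(H) = 12.
det(H) > 0 and tr(H) > 0, so H is positive definite everywhere: convex.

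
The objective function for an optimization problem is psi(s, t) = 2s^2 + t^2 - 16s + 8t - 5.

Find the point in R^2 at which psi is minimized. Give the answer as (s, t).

psi(s,t) separates as P(s) + Q(t) − 5, so its minimum is min P + min Q − 5.
P'(s) = 4s - 16 vanishes at s ∈ {4}; Q'(t) = 2(t + 4) vanishes at t ∈ {-4}.
Local minima of P (where P''>0): P(4)=-32. Local minima of Q: Q(-4)=-16.
So the global minimum of psi is P(4) + Q(-4) − 5 = -32 − 16 − 5 = -53, attained at (4, -4).

(4, -4)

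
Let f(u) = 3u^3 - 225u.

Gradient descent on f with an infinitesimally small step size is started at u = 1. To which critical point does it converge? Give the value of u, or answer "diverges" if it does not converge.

f'(u) = 9(u - 5)(u + 5), so f'(1) = -216.
Gradient descent moves in the -f' direction, i.e. u is increasing.
The nearest critical point in that direction is u = 5, where f'' = 90 > 0 (a local minimum). The iterate converges there.

5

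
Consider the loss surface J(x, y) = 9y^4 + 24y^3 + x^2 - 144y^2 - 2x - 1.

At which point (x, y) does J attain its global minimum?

(1, -4)

J(x,y) separates as P(x) + Q(y) − 1, so its minimum is min P + min Q − 1.
P'(x) = 2x - 2 vanishes at x ∈ {1}; Q'(y) = 36y(y - 2)(y + 4) vanishes at y ∈ {-4, 0, 2}.
Local minima of P (where P''>0): P(1)=-1. Local minima of Q: Q(-4)=-1536, Q(2)=-240.
So the global minimum of J is P(1) + Q(-4) − 1 = -1 − 1536 − 1 = -1538, attained at (1, -4).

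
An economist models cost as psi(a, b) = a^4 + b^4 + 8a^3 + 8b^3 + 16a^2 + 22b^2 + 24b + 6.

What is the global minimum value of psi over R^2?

psi(a,b) separates as P(a) + Q(b) + 6, so its minimum is min P + min Q + 6.
P'(a) = 4a(a + 2)(a + 4) vanishes at a ∈ {-4, -2, 0}; Q'(b) = 4(b + 1)(b + 2)(b + 3) vanishes at b ∈ {-3, -2, -1}.
Local minima of P (where P''>0): P(-4)=0, P(0)=0. Local minima of Q: Q(-3)=-9, Q(-1)=-9.
So the global minimum of psi is P(-4) + Q(-3) + 6 = 0 − 9 + 6 = -3, attained at (-4, -3).

-3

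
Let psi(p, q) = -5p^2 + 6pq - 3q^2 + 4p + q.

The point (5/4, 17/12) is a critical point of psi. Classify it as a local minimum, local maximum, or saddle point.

The Hessian of psi is constant: H = [[-10, 6], [6, -6]].
det(H) = (-10)·(-6) − 6² = 24.
det(H) > 0 and tr(H) = -16 < 0, so H is negative definite and the point is a local maximum.

local maximum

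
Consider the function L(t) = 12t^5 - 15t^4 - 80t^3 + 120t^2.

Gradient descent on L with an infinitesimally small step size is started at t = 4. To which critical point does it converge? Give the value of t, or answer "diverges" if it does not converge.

2

L'(t) = 60t(t - 2)(t - 1)(t + 2), so L'(4) = 8640.
Gradient descent moves in the -L' direction, i.e. t is decreasing.
The nearest critical point in that direction is t = 2, where L'' = 480 > 0 (a local minimum). The iterate converges there.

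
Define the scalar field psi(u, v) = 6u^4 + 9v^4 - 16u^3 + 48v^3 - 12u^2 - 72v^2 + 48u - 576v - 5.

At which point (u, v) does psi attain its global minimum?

psi(u,v) separates as P(u) + Q(v) − 5, so its minimum is min P + min Q − 5.
P'(u) = 24(u - 2)(u - 1)(u + 1) vanishes at u ∈ {-1, 1, 2}; Q'(v) = 36(v - 2)(v + 2)(v + 4) vanishes at v ∈ {-4, -2, 2}.
Local minima of P (where P''>0): P(-1)=-38, P(2)=16. Local minima of Q: Q(-4)=384, Q(2)=-912.
So the global minimum of psi is P(-1) + Q(2) − 5 = -38 − 912 − 5 = -955, attained at (-1, 2).

(-1, 2)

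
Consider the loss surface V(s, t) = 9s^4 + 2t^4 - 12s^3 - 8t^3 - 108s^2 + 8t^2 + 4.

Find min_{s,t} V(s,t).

V(s,t) separates as P(s) + Q(t) + 4, so its minimum is min P + min Q + 4.
P'(s) = 36s(s - 3)(s + 2) vanishes at s ∈ {-2, 0, 3}; Q'(t) = 8t(t - 2)(t - 1) vanishes at t ∈ {0, 1, 2}.
Local minima of P (where P''>0): P(-2)=-192, P(3)=-567. Local minima of Q: Q(0)=0, Q(2)=0.
So the global minimum of V is P(3) + Q(0) + 4 = -567 + 0 + 4 = -563, attained at (3, 0).

-563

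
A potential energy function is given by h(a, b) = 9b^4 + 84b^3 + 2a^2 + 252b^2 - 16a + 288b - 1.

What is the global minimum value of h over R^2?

-225

h(a,b) separates as P(a) + Q(b) − 1, so its minimum is min P + min Q − 1.
P'(a) = 4a - 16 vanishes at a ∈ {4}; Q'(b) = 36(b + 1)(b + 2)(b + 4) vanishes at b ∈ {-4, -2, -1}.
Local minima of P (where P''>0): P(4)=-32. Local minima of Q: Q(-4)=-192, Q(-1)=-111.
So the global minimum of h is P(4) + Q(-4) − 1 = -32 − 192 − 1 = -225, attained at (4, -4).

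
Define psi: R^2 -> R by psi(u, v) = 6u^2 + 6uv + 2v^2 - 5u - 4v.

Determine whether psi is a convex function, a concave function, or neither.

convex

psi is quadratic, so its Hessian is the constant matrix H = [[12, 6], [6, 4]].
det(H) = 12, tr(H) = 16.
det(H) > 0 and tr(H) > 0, so H is positive definite everywhere: convex.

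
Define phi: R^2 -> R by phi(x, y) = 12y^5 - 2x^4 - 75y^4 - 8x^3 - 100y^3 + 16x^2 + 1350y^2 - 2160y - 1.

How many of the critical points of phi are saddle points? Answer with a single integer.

6

phi separates as a function of x plus a function of y, so ∇phi=0 decouples.
∂phi/∂x = -8x(x - 1)(x + 4) = 0 at x ∈ {-4, 0, 1}; ∂phi/∂y = 60(y - 4)(y - 3)(y - 1)(y + 3) = 0 at y ∈ {-3, 1, 3, 4}.
The Hessian is diagonal: diag(phi_xx, phi_yy). Second derivatives: phi_xx(-4)=-160, phi_xx(0)=32, phi_xx(1)=-40; phi_yy(-3)=-10080, phi_yy(1)=1440, phi_yy(3)=-720, phi_yy(4)=1260.
Saddle points occur where the two diagonal entries have opposite signs: (-4, 1), (-4, 4), (0, -3), (0, 3), (1, 1), (1, 4). Count: 6.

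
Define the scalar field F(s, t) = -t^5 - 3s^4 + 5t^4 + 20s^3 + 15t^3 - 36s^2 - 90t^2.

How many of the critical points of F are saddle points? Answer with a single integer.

6

F separates as a function of s plus a function of t, so ∇F=0 decouples.
∂F/∂s = -12s(s - 3)(s - 2) = 0 at s ∈ {0, 2, 3}; ∂F/∂t = -5t(t - 4)(t - 3)(t + 3) = 0 at t ∈ {-3, 0, 3, 4}.
The Hessian is diagonal: diag(F_ss, F_tt). Second derivatives: F_ss(0)=-72, F_ss(2)=24, F_ss(3)=-36; F_tt(-3)=630, F_tt(0)=-180, F_tt(3)=90, F_tt(4)=-140.
Saddle points occur where the two diagonal entries have opposite signs: (0, -3), (0, 3), (2, 0), (2, 4), (3, -3), (3, 3). Count: 6.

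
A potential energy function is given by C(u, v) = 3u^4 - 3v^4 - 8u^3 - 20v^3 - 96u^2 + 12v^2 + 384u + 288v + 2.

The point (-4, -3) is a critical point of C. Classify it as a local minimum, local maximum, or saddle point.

The mixed partial ∂²C/∂u∂v is 0, so the Hessian at any point is diag(C_uu, C_vv) = diag(12(3u^2 - 4u - 16), 12(-3v^2 - 10v + 2)).
At (-4, -3): H = diag(576, 60).
Both eigenvalues are positive, so H is positive definite: a local minimum.

local minimum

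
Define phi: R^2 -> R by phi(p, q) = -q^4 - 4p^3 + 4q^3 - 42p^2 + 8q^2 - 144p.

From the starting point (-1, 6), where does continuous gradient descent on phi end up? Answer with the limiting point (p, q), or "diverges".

diverges

phi is separable, so gradient descent decouples: p follows -∂phi/∂p, q follows -∂phi/∂q.
∂phi/∂p = -12(p + 3)(p + 4); at p=-1 this is -72, so p increases.
∂phi/∂q = -4q(q - 4)(q + 1); at q=6 this is -336, so q increases.
The p-coordinate has no critical point in that direction and runs off to infinity.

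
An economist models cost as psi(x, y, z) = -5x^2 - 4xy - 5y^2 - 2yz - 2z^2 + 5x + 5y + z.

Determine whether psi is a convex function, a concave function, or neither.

concave

psi is quadratic, so its Hessian is the constant matrix H = [[-10, -4, 0], [-4, -10, -2], [0, -2, -4]].
Leading principal minors: -10, 84, -296.
Signs alternate −, +, − ⇒ H ≺ 0 ⇒ concave.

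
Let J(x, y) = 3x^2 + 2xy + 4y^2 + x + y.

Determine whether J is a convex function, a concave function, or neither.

J is quadratic, so its Hessian is the constant matrix H = [[6, 2], [2, 8]].
det(H) = 44, tr(H) = 14.
det(H) > 0 and tr(H) > 0, so H is positive definite everywhere: convex.

convex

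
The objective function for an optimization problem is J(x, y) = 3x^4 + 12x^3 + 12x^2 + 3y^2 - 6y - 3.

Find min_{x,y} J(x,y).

J(x,y) separates as P(x) + Q(y) − 3, so its minimum is min P + min Q − 3.
P'(x) = 12x(x + 1)(x + 2) vanishes at x ∈ {-2, -1, 0}; Q'(y) = 6y - 6 vanishes at y ∈ {1}.
Local minima of P (where P''>0): P(-2)=0, P(0)=0. Local minima of Q: Q(1)=-3.
So the global minimum of J is P(-2) + Q(1) − 3 = 0 − 3 − 3 = -6, attained at (-2, 1).

-6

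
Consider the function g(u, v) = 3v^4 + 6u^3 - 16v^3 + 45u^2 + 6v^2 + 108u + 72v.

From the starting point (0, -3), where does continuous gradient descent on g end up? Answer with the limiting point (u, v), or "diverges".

g is separable, so gradient descent decouples: u follows -∂g/∂u, v follows -∂g/∂v.
∂g/∂u = 18(u + 2)(u + 3); at u=0 this is 108, so u decreases.
∂g/∂v = 12(v - 3)(v - 2)(v + 1); at v=-3 this is -720, so v increases.
u converges to its nearest critical value -2 (a local min of the u-part); v converges to -1. The iterate converges to (-2, -1).

(-2, -1)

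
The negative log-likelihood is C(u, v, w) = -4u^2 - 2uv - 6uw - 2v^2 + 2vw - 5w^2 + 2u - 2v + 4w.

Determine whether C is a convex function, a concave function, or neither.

concave

C is quadratic, so its Hessian is the constant matrix H = [[-8, -2, -6], [-2, -4, 2], [-6, 2, -10]].
Leading principal minors: -8, 28, -56.
Signs alternate −, +, − ⇒ H ≺ 0 ⇒ concave.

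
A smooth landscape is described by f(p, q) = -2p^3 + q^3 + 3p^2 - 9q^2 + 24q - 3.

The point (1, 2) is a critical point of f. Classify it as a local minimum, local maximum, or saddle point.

The mixed partial ∂²f/∂p∂q is 0, so the Hessian at any point is diag(f_pp, f_qq) = diag(6(-2p + 1), 6(q - 3)).
At (1, 2): H = diag(-6, -6).
Both eigenvalues are negative, so H is negative definite: a local maximum.

local maximum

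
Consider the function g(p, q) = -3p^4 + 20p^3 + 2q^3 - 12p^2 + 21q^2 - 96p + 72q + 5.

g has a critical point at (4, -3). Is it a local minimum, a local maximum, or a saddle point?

The mixed partial ∂²g/∂p∂q is 0, so the Hessian at any point is diag(g_pp, g_qq) = diag(12(-3p^2 + 10p - 2), 6(2q + 7)).
At (4, -3): H = diag(-120, 6).
The eigenvalues have opposite signs, so H is indefinite: a saddle point.

saddle point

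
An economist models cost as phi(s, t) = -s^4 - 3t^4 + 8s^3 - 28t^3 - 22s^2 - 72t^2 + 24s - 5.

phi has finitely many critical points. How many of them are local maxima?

4

phi separates as a function of s plus a function of t, so ∇phi=0 decouples.
∂phi/∂s = -4(s - 3)(s - 2)(s - 1) = 0 at s ∈ {1, 2, 3}; ∂phi/∂t = -12t(t + 3)(t + 4) = 0 at t ∈ {-4, -3, 0}.
The Hessian is diagonal: diag(phi_ss, phi_tt). Second derivatives: phi_ss(1)=-8, phi_ss(2)=4, phi_ss(3)=-8; phi_tt(-4)=-48, phi_tt(-3)=36, phi_tt(0)=-144.
Local maxima occur where both diagonal entries negative: (1, -4), (1, 0), (3, -4), (3, 0). Count: 4.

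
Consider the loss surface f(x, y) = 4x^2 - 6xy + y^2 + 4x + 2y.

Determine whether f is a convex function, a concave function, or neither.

neither

f is quadratic, so its Hessian is the constant matrix H = [[8, -6], [-6, 2]].
det(H) = -20, tr(H) = 10.
det(H) < 0, so H is indefinite: neither convex nor concave.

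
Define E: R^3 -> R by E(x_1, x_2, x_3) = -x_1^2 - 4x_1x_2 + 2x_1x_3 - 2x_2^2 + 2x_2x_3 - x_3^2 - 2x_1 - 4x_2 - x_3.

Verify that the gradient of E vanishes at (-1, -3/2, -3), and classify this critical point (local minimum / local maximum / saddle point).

saddle point

∇E = (-2x_1 - 4x_2 + 2x_3 - 2, -4x_1 - 4x_2 + 2x_3 - 4, 2x_1 + 2x_2 - 2x_3 - 1); substituting (-1, -3/2, -3) gives ∇E = (0, 0, 0), so (-1, -3/2, -3) is indeed a critical point.
The Hessian is constant: H = [[-2, -4, 2], [-4, -4, 2], [2, 2, -2]].
Leading principal minors: Δ₁ = -2, Δ₂ = -8, Δ₃ = 8.
The minors fit neither the all-positive nor the alternating-sign pattern, so H is indefinite: a saddle point.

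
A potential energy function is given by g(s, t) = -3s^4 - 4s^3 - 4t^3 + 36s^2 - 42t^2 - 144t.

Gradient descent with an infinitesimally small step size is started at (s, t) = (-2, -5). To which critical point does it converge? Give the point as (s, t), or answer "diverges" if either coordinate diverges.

(0, -4)

g is separable, so gradient descent decouples: s follows -∂g/∂s, t follows -∂g/∂t.
∂g/∂s = -12s(s - 2)(s + 3); at s=-2 this is -96, so s increases.
∂g/∂t = -12(t + 3)(t + 4); at t=-5 this is -24, so t increases.
s converges to its nearest critical value 0 (a local min of the s-part); t converges to -4. The iterate converges to (0, -4).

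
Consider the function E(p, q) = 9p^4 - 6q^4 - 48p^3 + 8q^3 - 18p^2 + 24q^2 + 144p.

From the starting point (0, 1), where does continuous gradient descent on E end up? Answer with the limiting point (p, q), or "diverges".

(-1, 0)

E is separable, so gradient descent decouples: p follows -∂E/∂p, q follows -∂E/∂q.
∂E/∂p = 36(p - 4)(p - 1)(p + 1); at p=0 this is 144, so p decreases.
∂E/∂q = -24q(q - 2)(q + 1); at q=1 this is 48, so q decreases.
p converges to its nearest critical value -1 (a local min of the p-part); q converges to 0. The iterate converges to (-1, 0).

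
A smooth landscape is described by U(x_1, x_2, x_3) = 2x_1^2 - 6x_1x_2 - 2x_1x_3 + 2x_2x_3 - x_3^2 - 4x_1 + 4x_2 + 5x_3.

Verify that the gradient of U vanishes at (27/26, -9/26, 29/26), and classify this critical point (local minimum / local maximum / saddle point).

saddle point

∇U = (4x_1 - 6x_2 - 2x_3 - 4, -6x_1 + 2x_3 + 4, -2x_1 + 2x_2 - 2x_3 + 5); substituting (27/26, -9/26, 29/26) gives ∇U = (0, 0, 0), so (27/26, -9/26, 29/26) is indeed a critical point.
The Hessian is constant: H = [[4, -6, -2], [-6, 0, 2], [-2, 2, -2]].
Leading principal minors: Δ₁ = 4, Δ₂ = -36, Δ₃ = 104.
The minors fit neither the all-positive nor the alternating-sign pattern, so H is indefinite: a saddle point.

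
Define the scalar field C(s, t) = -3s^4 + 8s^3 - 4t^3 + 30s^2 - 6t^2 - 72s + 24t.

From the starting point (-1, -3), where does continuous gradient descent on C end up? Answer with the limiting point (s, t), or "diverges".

C is separable, so gradient descent decouples: s follows -∂C/∂s, t follows -∂C/∂t.
∂C/∂s = -12(s - 3)(s - 1)(s + 2); at s=-1 this is -96, so s increases.
∂C/∂t = -12(t - 1)(t + 2); at t=-3 this is -48, so t increases.
s converges to its nearest critical value 1 (a local min of the s-part); t converges to -2. The iterate converges to (1, -2).

(1, -2)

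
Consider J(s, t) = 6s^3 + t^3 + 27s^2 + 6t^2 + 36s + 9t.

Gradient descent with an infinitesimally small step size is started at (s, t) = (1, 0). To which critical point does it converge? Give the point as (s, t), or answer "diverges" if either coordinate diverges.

(-1, -1)

J is separable, so gradient descent decouples: s follows -∂J/∂s, t follows -∂J/∂t.
∂J/∂s = 18(s + 1)(s + 2); at s=1 this is 108, so s decreases.
∂J/∂t = 3(t + 1)(t + 3); at t=0 this is 9, so t decreases.
s converges to its nearest critical value -1 (a local min of the s-part); t converges to -1. The iterate converges to (-1, -1).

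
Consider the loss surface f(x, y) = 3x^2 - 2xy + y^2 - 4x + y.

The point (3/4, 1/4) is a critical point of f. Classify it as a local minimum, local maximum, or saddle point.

local minimum

The Hessian of f is constant: H = [[6, -2], [-2, 2]].
det(H) = 6·2 − (-2)² = 8.
det(H) > 0 and tr(H) = 8 > 0, so H is positive definite and the point is a local minimum.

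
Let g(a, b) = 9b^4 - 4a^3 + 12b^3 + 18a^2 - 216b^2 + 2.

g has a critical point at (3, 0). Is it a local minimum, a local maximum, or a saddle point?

local maximum

The mixed partial ∂²g/∂a∂b is 0, so the Hessian at any point is diag(g_aa, g_bb) = diag(12(-2a + 3), 36(3b^2 + 2b - 12)).
At (3, 0): H = diag(-36, -432).
Both eigenvalues are negative, so H is negative definite: a local maximum.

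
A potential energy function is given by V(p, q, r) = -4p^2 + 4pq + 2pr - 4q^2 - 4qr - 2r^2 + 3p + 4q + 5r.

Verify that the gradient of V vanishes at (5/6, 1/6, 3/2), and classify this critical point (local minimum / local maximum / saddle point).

∇V = (-8p + 4q + 2r + 3, 4p - 8q - 4r + 4, 2p - 4q - 4r + 5); substituting (5/6, 1/6, 3/2) gives ∇V = (0, 0, 0), so (5/6, 1/6, 3/2) is indeed a critical point.
The Hessian is constant: H = [[-8, 4, 2], [4, -8, -4], [2, -4, -4]].
Leading principal minors: Δ₁ = -8, Δ₂ = 48, Δ₃ = -96.
The minors alternate sign starting negative (−, +, −), so H is negative definite: a local maximum.

local maximum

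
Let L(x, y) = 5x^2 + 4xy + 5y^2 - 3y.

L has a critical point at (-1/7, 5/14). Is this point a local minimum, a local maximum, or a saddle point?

The Hessian of L is constant: H = [[10, 4], [4, 10]].
det(H) = 10·10 − 4² = 84.
det(H) > 0 and tr(H) = 20 > 0, so H is positive definite and the point is a local minimum.

local minimum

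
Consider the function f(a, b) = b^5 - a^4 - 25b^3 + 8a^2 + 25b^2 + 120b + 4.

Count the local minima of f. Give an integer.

f separates as a function of a plus a function of b, so ∇f=0 decouples.
∂f/∂a = -4a(a - 2)(a + 2) = 0 at a ∈ {-2, 0, 2}; ∂f/∂b = 5(b - 3)(b - 2)(b + 1)(b + 4) = 0 at b ∈ {-4, -1, 2, 3}.
The Hessian is diagonal: diag(f_aa, f_bb). Second derivatives: f_aa(-2)=-32, f_aa(0)=16, f_aa(2)=-32; f_bb(-4)=-630, f_bb(-1)=180, f_bb(2)=-90, f_bb(3)=140.
Local minima occur where both diagonal entries positive: (0, -1), (0, 3). Count: 2.

2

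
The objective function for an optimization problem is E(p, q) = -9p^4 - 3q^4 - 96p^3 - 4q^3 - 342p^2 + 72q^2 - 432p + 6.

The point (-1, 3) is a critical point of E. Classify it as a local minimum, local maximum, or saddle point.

local maximum

The mixed partial ∂²E/∂p∂q is 0, so the Hessian at any point is diag(E_pp, E_qq) = diag(-36(3p^2 + 16p + 19), 12(-3q^2 - 2q + 12)).
At (-1, 3): H = diag(-216, -252).
Both eigenvalues are negative, so H is negative definite: a local maximum.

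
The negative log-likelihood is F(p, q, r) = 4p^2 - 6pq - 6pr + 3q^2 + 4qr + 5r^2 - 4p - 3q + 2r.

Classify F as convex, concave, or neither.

convex

F is quadratic, so its Hessian is the constant matrix H = [[8, -6, -6], [-6, 6, 4], [-6, 4, 10]].
Leading principal minors: 8, 12, 64.
All positive ⇒ H ≻ 0 ⇒ convex.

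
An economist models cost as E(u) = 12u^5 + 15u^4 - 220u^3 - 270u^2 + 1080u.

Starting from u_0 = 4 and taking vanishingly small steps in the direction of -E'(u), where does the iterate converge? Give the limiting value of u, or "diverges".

3

E'(u) = 60(u - 3)(u - 1)(u + 2)(u + 3), so E'(4) = 7560.
Gradient descent moves in the -E' direction, i.e. u is decreasing.
The nearest critical point in that direction is u = 3, where E'' = 3600 > 0 (a local minimum). The iterate converges there.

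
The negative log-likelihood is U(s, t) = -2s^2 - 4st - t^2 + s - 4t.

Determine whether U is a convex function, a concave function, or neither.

neither

U is quadratic, so its Hessian is the constant matrix H = [[-4, -4], [-4, -2]].
det(H) = -8, tr(H) = -6.
det(H) < 0, so H is indefinite: neither convex nor concave.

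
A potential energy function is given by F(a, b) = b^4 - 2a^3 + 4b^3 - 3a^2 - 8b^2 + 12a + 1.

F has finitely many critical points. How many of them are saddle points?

F separates as a function of a plus a function of b, so ∇F=0 decouples.
∂F/∂a = -6(a - 1)(a + 2) = 0 at a ∈ {-2, 1}; ∂F/∂b = 4b(b - 1)(b + 4) = 0 at b ∈ {-4, 0, 1}.
The Hessian is diagonal: diag(F_aa, F_bb). Second derivatives: F_aa(-2)=18, F_aa(1)=-18; F_bb(-4)=80, F_bb(0)=-16, F_bb(1)=20.
Saddle points occur where the two diagonal entries have opposite signs: (-2, 0), (1, -4), (1, 1). Count: 3.

3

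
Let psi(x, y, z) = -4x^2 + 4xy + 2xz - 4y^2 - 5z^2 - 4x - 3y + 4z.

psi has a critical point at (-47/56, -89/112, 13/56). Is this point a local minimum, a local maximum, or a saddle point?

local maximum

The Hessian is constant: H = [[-8, 4, 2], [4, -8, 0], [2, 0, -10]].
Leading principal minors: Δ₁ = -8, Δ₂ = 48, Δ₃ = -448.
The minors alternate sign starting negative (−, +, −), so H is negative definite: a local maximum.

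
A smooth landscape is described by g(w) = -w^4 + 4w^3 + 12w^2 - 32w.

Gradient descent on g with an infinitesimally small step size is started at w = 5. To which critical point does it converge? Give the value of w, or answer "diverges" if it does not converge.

diverges

g'(w) = -4(w - 4)(w - 1)(w + 2), so g'(5) = -112.
Gradient descent moves in the -g' direction, i.e. w is increasing.
There is no critical point above w=5, and g' keeps the same sign, so the iterate runs off to +∞.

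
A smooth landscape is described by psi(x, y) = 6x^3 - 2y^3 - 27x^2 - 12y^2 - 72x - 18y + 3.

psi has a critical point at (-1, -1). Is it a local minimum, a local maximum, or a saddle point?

local maximum

The mixed partial ∂²psi/∂x∂y is 0, so the Hessian at any point is diag(psi_xx, psi_yy) = diag(18(2x - 3), -12(y + 2)).
At (-1, -1): H = diag(-90, -12).
Both eigenvalues are negative, so H is negative definite: a local maximum.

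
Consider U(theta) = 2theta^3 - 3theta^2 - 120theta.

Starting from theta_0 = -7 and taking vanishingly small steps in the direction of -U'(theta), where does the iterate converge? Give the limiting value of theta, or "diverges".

U'(theta) = 6(theta - 5)(theta + 4), so U'(-7) = 216.
Gradient descent moves in the -U' direction, i.e. theta is decreasing.
There is no critical point below theta=-7, and U' keeps the same sign, so the iterate runs off to −∞.

diverges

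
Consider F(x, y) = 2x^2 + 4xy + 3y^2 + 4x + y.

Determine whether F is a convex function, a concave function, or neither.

convex

F is quadratic, so its Hessian is the constant matrix H = [[4, 4], [4, 6]].
det(H) = 8, tr(H) = 10.
det(H) > 0 and tr(H) > 0, so H is positive definite everywhere: convex.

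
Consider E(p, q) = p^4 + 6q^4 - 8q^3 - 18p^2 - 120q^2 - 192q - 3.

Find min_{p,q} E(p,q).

-1748

E(p,q) separates as A(p) + B(q) − 3, so its minimum is min A + min B − 3.
A'(p) = 4p(p - 3)(p + 3) vanishes at p ∈ {-3, 0, 3}; B'(q) = 24(q - 4)(q + 1)(q + 2) vanishes at q ∈ {-2, -1, 4}.
Local minima of A (where A''>0): A(-3)=-81, A(3)=-81. Local minima of B: B(-2)=64, B(4)=-1664.
So the global minimum of E is A(-3) + B(4) − 3 = -81 − 1664 − 3 = -1748, attained at (-3, 4).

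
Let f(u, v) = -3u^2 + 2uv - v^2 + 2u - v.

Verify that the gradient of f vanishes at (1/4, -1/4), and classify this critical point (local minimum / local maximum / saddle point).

local maximum

∇f = (-6u + 2v + 2, 2u - 2v - 1); substituting (1/4, -1/4) gives ∇f = (0, 0), so (1/4, -1/4) is indeed a critical point.
The Hessian of f is constant: H = [[-6, 2], [2, -2]].
det(H) = (-6)·(-2) − 2² = 8.
det(H) > 0 and tr(H) = -8 < 0, so H is negative definite and the point is a local maximum.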